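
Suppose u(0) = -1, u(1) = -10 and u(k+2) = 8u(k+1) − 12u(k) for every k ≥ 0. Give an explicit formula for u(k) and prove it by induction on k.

Claim: u(k) = 2^k − 2·6^k.

Base cases: u(0) = -1 and 2^0 − 2·6^0 = -1; u(1) = -10 and 2^1 − 2·6^1 = -10.
Assume u(j) = 2^j − 2·6^j for all 0 ≤ j ≤ r, where r ≥ 1.
Then u(r+1) = 8u(r) − 12u(r−1) = 8·(2^r − 2·6^r) − 12·(2^{r−1} − 2·6^{r−1}) = (8·2 − 12)2^{r−1} − 2·(8·6 − 12)6^{r−1} = 4·2^{r−1} − 72·6^{r−1} = 2^{r+1} − 2·6^{r+1}.
By strong induction, u(k) = 2^k − 2·6^k for all k ≥ 0.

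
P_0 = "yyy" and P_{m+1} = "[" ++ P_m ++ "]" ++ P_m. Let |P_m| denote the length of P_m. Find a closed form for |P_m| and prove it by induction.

Claim: |P_m| = 5·2^m − 2.

Base case: |P_0| = 3, and 5·2^0 − 2 = 3.
Assume |P_r| = 5·2^r − 2.
Then |P_{r+1}| = 1 + |P_r| + 1 + |P_r| = 2|P_r| + 2 = 2(5·2^r − 2) + 2 = 5·2^{r+1} − 4 + 2 = 5·2^{r+1} − 2.
This completes the inductive step, so |P_m| = 5·2^m − 2 for all m ≥ 0.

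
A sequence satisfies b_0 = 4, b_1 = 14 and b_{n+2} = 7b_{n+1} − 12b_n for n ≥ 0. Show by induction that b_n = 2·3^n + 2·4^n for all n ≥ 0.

Base cases: b_0 = 4 and 2·3^0 + 2·4^0 = 4; b_1 = 14 and 2·3^1 + 2·4^1 = 14.
Assume b_j = 2·3^j + 2·4^j for all 0 ≤ j ≤ k, where k ≥ 1.
Then b_{k+1} = 7b_k − 12b_{k−1} = 7·(2·3^k + 2·4^k) − 12·(2·3^{k−1} + 2·4^{k−1}) = 2·(7·3 − 12)3^{k−1} + 2·(7·4 − 12)4^{k−1} = 18·3^{k−1} + 32·4^{k−1} = 2·3^{k+1} + 2·4^{k+1}.
So the formula holds for k+1, and by strong induction b_n = 2·3^n + 2·4^n for all n ≥ 0.

b_n = 2·3^n + 2·4^n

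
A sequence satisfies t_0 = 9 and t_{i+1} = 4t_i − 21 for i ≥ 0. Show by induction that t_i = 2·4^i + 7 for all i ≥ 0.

Base case: t_0 = 9, and 2·4^0 + 7 = 2 + 7 = 9.
Assume t_m = 2·4^m + 7 for some m ≥ 0.
Then t_{m+1} = 4t_m − 21 = 4·(2·4^m + 7) − 21 = 8·4^m + 28 − 21 = 2·4^{m+1} + 7.
By induction, t_i = 2·4^i + 7 for all i ≥ 0.

t_i = 2·4^i + 7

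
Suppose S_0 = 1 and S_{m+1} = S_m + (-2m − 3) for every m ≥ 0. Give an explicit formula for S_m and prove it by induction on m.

Claim: S_m = -m^2 − 2m + 1.

Base case: S_0 = 1, and -0^2 − 2·0 + 1 = 1.
Assume S_r = -r^2 − 2r + 1.
Then S_{r+1} = S_r + (-2r − 3) = (-r^2 − 2r + 1) + (-2r − 3) = -r^2 − 4r − 2,
and -(r+1)^2 − 2·(r+1) + 1 = -r^2 − 4r − 2.
This completes the inductive step, so S_m = -m^2 − 2m + 1 for all m ≥ 0.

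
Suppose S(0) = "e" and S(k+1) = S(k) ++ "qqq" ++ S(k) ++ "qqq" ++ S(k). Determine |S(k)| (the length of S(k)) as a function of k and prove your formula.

Claim: |S(k)| = 4·3^k − 3.

Base case: |S(0)| = 1, and 4·3^0 − 3 = 1.
Assume |S(r)| = 4·3^r − 3.
Then |S(r+1)| = 3|S(r)| + 6 = 3(4·3^r − 3) + 6 = 4·3^{r+1} − 9 + 6 = 4·3^{r+1} − 3.
By induction, |S(k)| = 4·3^k − 3 for all k ≥ 0.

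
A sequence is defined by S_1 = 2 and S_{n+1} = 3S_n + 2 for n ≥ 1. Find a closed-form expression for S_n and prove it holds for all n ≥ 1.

Claim: S_n = 3^n − 1.

Base case: S_1 = 2, and 3^1 − 1 = 3 − 1 = 2.
Assume S_r = 3^r − 1 for some r ≥ 1.
Then S_{r+1} = 3S_r + 2 = 3·(3^r − 1) + 2 = 3^{r+1} − 3 + 2 = 3^{r+1} − 1.
Hence S_n = 3^n − 1 for every n ≥ 1, by induction.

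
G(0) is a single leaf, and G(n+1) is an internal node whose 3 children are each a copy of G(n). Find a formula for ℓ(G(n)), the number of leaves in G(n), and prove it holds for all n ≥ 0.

Claim: ℓ(G(n)) = 3^n.

Base case: ℓ(G(0)) = 1, and 3^0 = 1.
Assume ℓ(G(r)) = 3^r.
Then ℓ(G(r+1)) = 3·ℓ(G(r)) = 3·3^r = 3^{r+1}.
By induction, ℓ(G(n)) = 3^n for all n ≥ 0.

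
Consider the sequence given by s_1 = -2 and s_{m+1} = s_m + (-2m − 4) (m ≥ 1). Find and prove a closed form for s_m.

Claim: s_m = -m^2 − 3m + 2.

Base case: s_1 = -2, and -1^2 − 3·1 + 2 = -2.
Assume s_k = -k^2 − 3k + 2.
Then s_{k+1} = s_k + (-2k − 4) = (-k^2 − 3k + 2) + (-2k − 4) = -k^2 − 5k − 2,
and -(k+1)^2 − 3·(k+1) + 2 = -k^2 − 5k − 2.
This completes the inductive step, so s_m = -m^2 − 3m + 2 for all m ≥ 1.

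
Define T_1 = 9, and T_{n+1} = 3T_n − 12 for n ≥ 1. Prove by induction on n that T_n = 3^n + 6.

Base case: T_1 = 9, and 3^1 + 6 = 3 + 6 = 9.
Assume T_r = 3^r + 6 for some r ≥ 1.
Then T_{r+1} = 3T_r − 12 = 3·(3^r + 6) − 12 = 3^{r+1} + 18 − 12 = 3^{r+1} + 6.
So the formula holds for r+1, and by induction T_n = 3^n + 6 for all n ≥ 1.

T_n = 3^n + 6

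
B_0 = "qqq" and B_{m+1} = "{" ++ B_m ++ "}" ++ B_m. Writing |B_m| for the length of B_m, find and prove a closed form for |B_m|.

Claim: |B_m| = 5·2^m − 2.

Base case: |B_0| = 3, and 5·2^0 − 2 = 3.
Assume |B_j| = 5·2^j − 2.
Then |B_{j+1}| = 1 + |B_j| + 1 + |B_j| = 2|B_j| + 2 = 2(5·2^j − 2) + 2 = 5·2^{j+1} − 4 + 2 = 5·2^{j+1} − 2.
Hence |B_m| = 5·2^m − 2 for every m ≥ 0, by induction.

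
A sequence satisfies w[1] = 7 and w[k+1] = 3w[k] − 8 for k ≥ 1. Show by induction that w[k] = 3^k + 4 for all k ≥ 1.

Base case: w[1] = 7, and 3^1 + 4 = 3 + 4 = 7.
Assume w[r] = 3^r + 4 for some r ≥ 1.
Then w[r+1] = 3w[r] − 8 = 3·(3^r + 4) − 8 = 3^{r+1} + 12 − 8 = 3^{r+1} + 4.
By induction, w[k] = 3^k + 4 for all k ≥ 1.

w[k] = 3^k + 4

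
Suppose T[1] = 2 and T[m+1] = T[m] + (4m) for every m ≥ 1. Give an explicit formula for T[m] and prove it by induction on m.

Claim: T[m] = 2m^2 − 2m + 2.

Base case: T[1] = 2, and 2·1^2 − 2·1 + 2 = 2.
Assume T[k] = 2k^2 − 2k + 2.
Then T[k+1] = T[k] + (4k) = (2k^2 − 2k + 2) + (4k) = 2k^2 + 2k + 2,
and 2·(k+1)^2 − 2·(k+1) + 2 = 2k^2 + 2k + 2.
This completes the inductive step, so T[m] = 2m^2 − 2m + 2 for all m ≥ 1.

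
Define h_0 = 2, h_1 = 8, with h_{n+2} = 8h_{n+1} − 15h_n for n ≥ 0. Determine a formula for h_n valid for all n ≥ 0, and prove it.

Claim: h_n = 5^n + 3^n.

Base cases: h_0 = 2 and 5^0 + 3^0 = 2; h_1 = 8 and 5^1 + 3^1 = 8.
Assume h_j = 5^j + 3^j for all 0 ≤ j ≤ r, where r ≥ 1.
Then h_{r+1} = 8h_r − 15h_{r−1} = 8·(5^r + 3^r) − 15·(5^{r−1} + 3^{r−1}) = (8·5 − 15)5^{r−1} + (8·3 − 15)3^{r−1} = 25·5^{r−1} + 9·3^{r−1} = 5^{r+1} + 3^{r+1}.
This completes the inductive step, so h_n = 5^n + 3^n for all n ≥ 0.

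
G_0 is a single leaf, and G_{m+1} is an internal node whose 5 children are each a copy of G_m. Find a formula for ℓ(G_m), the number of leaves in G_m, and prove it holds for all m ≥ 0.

Claim: ℓ(G_m) = 5^m.

Base case: ℓ(G_0) = 1, and 5^0 = 1.
Assume ℓ(G_r) = 5^r.
Then ℓ(G_{r+1}) = 5·ℓ(G_r) = 5·5^r = 5^{r+1}.
This completes the inductive step, so ℓ(G_m) = 5^m for all m ≥ 0.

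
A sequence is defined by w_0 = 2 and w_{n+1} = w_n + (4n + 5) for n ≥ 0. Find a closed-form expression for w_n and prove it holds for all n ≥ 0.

Claim: w_n = 2n^2 + 3n + 2.

Base case: w_0 = 2, and 2·0^2 + 3·0 + 2 = 2.
Assume w_k = 2k^2 + 3k + 2.
Then w_{k+1} = w_k + (4k + 5) = (2k^2 + 3k + 2) + (4k + 5) = 2k^2 + 7k + 7,
and 2·(k+1)^2 + 3·(k+1) + 2 = 2k^2 + 7k + 7.
By induction, w_n = 2n^2 + 3n + 2 for all n ≥ 0.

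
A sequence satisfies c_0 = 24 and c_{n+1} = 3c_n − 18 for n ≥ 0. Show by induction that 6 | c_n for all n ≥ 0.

Base case: c_0 = 24 = 6·4, so 6 | c_0.
Assume 6 | c_k, so c_k = 6t for some integer t.
Then c_{k+1} = 3c_k − 18 = 3·(6t) − 18 = 6(3t − 3), so 6 | c_{k+1}.
Hence 6 | c_n for every n ≥ 0, by induction.

6 | c_n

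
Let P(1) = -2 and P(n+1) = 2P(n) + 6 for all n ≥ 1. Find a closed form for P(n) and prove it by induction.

Claim: P(n) = 2^{n+1} − 6.

Base case: P(1) = -2, and 2^{1+1} − 6 = 4 − 6 = -2.
Assume P(r) = 2^{r+1} − 6 for some r ≥ 1.
Then P(r+1) = 2P(r) + 6 = 2·(2^{r+1} − 6) + 6 = 2^{r+2} − 12 + 6 = 2^{r+2} − 6.
By induction, P(n) = 2^{n+1} − 6 for all n ≥ 1.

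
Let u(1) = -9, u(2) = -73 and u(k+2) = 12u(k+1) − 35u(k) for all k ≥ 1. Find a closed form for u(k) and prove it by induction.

Claim: u(k) = 5^k − 2·7^k.

Base cases: u(1) = -9 and 5^1 − 2·7^1 = -9; u(2) = -73 and 5^2 − 2·7^2 = -73.
Assume u(j) = 5^j − 2·7^j for all 1 ≤ j ≤ r, where r ≥ 2.
Then u(r+1) = 12u(r) − 35u(r−1) = 12·(5^r − 2·7^r) − 35·(5^{r−1} − 2·7^{r−1}) = (12·5 − 35)5^{r−1} − 2·(12·7 − 35)7^{r−1} = 25·5^{r−1} − 98·7^{r−1} = 5^{r+1} − 2·7^{r+1}.
Hence u(k) = 5^k − 2·7^k for every k ≥ 1, by strong induction.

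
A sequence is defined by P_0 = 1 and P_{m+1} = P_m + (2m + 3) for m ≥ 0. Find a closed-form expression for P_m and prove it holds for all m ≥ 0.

Claim: P_m = m^2 + 2m + 1.

Base case: P_0 = 1, and 0^2 + 2·0 + 1 = 1.
Assume P_j = j^2 + 2j + 1.
Then P_{j+1} = P_j + (2j + 3) = (j^2 + 2j + 1) + (2j + 3) = j^2 + 4j + 4,
and (j+1)^2 + 2·(j+1) + 1 = j^2 + 4j + 4.
By induction, P_m = m^2 + 2m + 1 for all m ≥ 0.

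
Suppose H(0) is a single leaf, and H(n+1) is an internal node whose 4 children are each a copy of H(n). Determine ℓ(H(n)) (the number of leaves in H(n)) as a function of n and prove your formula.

Claim: ℓ(H(n)) = 4^n.

Base case: ℓ(H(0)) = 1, and 4^0 = 1.
Assume ℓ(H(k)) = 4^k.
Then ℓ(H(k+1)) = 4·ℓ(H(k)) = 4·4^k = 4^{k+1}.
This completes the inductive step, so ℓ(H(n)) = 4^n for all n ≥ 0.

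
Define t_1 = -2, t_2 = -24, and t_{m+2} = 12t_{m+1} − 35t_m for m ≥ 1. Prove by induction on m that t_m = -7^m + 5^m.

Base cases: t_1 = -2 and -7^1 + 5^1 = -2; t_2 = -24 and -7^2 + 5^2 = -24.
Assume t_i = -7^i + 5^i for all 1 ≤ i ≤ j, where j ≥ 2.
Then t_{j+1} = 12t_j − 35t_{j−1} = 12·(-7^j + 5^j) − 35·(-7^{j−1} + 5^{j−1}) = -(12·7 − 35)7^{j−1} + (12·5 − 35)5^{j−1} = -49·7^{j−1} + 25·5^{j−1} = -7^{j+1} + 5^{j+1}.
Hence t_m = -7^m + 5^m for every m ≥ 1, by strong induction.

t_m = -7^m + 5^m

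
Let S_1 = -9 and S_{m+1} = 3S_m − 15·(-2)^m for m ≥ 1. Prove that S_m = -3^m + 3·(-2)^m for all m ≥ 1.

Base case: S_1 = -9, and -3^1 + 3·(-2)^1 = -3 − 6 = -9.
Assume S_j = -3^j + 3·(-2)^j for some j ≥ 1.
Then S_{j+1} = 3S_j − 15·(-2)^j = 3·(-3^j + 3·(-2)^j) − 15·(-2)^j = -3^{j+1} + 9·(-2)^j − 15·(-2)^j = -3^{j+1} − 6·(-2)^j = -3^{j+1} + 3·(-2)^{j+1}.
Hence S_m = -3^m + 3·(-2)^m for every m ≥ 1, by induction.

S_m = -3^m + 3·(-2)^m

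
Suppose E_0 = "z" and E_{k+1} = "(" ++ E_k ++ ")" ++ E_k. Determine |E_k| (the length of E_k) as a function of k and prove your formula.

Claim: |E_k| = 3·2^k − 2.

Base case: |E_0| = 1, and 3·2^0 − 2 = 1.
Assume |E_m| = 3·2^m − 2.
Then |E_{m+1}| = 1 + |E_m| + 1 + |E_m| = 2|E_m| + 2 = 2(3·2^m − 2) + 2 = 3·2^{m+1} − 4 + 2 = 3·2^{m+1} − 2.
Hence |E_k| = 3·2^k − 2 for every k ≥ 0, by induction.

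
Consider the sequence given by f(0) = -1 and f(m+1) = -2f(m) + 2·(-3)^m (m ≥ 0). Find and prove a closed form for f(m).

Claim: f(m) = (-2)^m − 2·(-3)^m.

Base case: f(0) = -1, and (-2)^0 − 2·(-3)^0 = 1 − 2 = -1.
Assume f(j) = (-2)^j − 2·(-3)^j for some j ≥ 0.
Then f(j+1) = -2f(j) + 2·(-3)^j = -2·((-2)^j − 2·(-3)^j) + 2·(-3)^j = (-2)^{j+1} + 4·(-3)^j + 2·(-3)^j = (-2)^{j+1} + 6·(-3)^j = (-2)^{j+1} − 2·(-3)^{j+1}.
By induction, f(m) = (-2)^m − 2·(-3)^m for all m ≥ 0.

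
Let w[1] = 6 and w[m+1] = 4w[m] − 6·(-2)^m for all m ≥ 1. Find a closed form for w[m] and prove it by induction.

Claim: w[m] = 2·4^m + (-2)^m.

Base case: w[1] = 6, and 2·4^1 + (-2)^1 = 8 − 2 = 6.
Assume w[k] = 2·4^k + (-2)^k for some k ≥ 1.
Then w[k+1] = 4w[k] − 6·(-2)^k = 4·(2·4^k + (-2)^k) − 6·(-2)^k = 2·4^{k+1} + 4·(-2)^k − 6·(-2)^k = 2·4^{k+1} − 2·(-2)^k = 2·4^{k+1} + (-2)^{k+1}.
Hence w[m] = 2·4^m + (-2)^m for every m ≥ 1, by induction.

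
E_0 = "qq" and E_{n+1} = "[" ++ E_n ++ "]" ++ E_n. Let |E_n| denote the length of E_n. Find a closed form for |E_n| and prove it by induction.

Claim: |E_n| = 2^{n+2} − 2.

Base case: |E_0| = 2, and 2^{0+2} − 2 = 2.
Assume |E_r| = 2^{r+2} − 2.
Then |E_{r+1}| = 1 + |E_r| + 1 + |E_r| = 2|E_r| + 2 = 2(2^{r+2} − 2) + 2 = 2^{r+3} − 4 + 2 = 2^{r+3} − 2.
By induction, |E_n| = 2^{n+2} − 2 for all n ≥ 0.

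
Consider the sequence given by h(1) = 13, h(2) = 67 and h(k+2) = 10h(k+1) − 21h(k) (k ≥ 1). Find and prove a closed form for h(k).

Claim: h(k) = 2·3^k + 7^k.

Base cases: h(1) = 13 and 2·3^1 + 7^1 = 13; h(2) = 67 and 2·3^2 + 7^2 = 67.
Assume h(i) = 2·3^i + 7^i for all 1 ≤ i ≤ j, where j ≥ 2.
Then h(j+1) = 10h(j) − 21h(j−1) = 10·(2·3^j + 7^j) − 21·(2·3^{j−1} + 7^{j−1}) = 2·(10·3 − 21)3^{j−1} + (10·7 − 21)7^{j−1} = 18·3^{j−1} + 49·7^{j−1} = 2·3^{j+1} + 7^{j+1}.
So the formula holds for j+1, and by strong induction h(k) = 2·3^k + 7^k for all k ≥ 1.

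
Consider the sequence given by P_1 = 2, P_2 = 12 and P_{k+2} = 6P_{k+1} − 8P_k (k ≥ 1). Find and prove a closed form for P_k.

Claim: P_k = 4^k − 2^k.

Base cases: P_1 = 2 and 4^1 − 2^1 = 2; P_2 = 12 and 4^2 − 2^2 = 12.
Assume P_j = 4^j − 2^j for all 1 ≤ j ≤ r, where r ≥ 2.
Then P_{r+1} = 6P_r − 8P_{r−1} = 6·(4^r − 2^r) − 8·(4^{r−1} − 2^{r−1}) = (6·4 − 8)4^{r−1} − (6·2 − 8)2^{r−1} = 16·4^{r−1} − 4·2^{r−1} = 4^{r+1} − 2^{r+1}.
Hence P_k = 4^k − 2^k for every k ≥ 1, by strong induction.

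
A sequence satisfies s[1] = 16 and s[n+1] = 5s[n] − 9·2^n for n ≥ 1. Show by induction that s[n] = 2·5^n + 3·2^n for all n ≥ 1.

Base case: s[1] = 16, and 2·5^1 + 3·2^1 = 10 + 6 = 16.
Assume s[m] = 2·5^m + 3·2^m for some m ≥ 1.
Then s[m+1] = 5s[m] − 9·2^m = 5·(2·5^m + 3·2^m) − 9·2^m = 2·5^{m+1} + 15·2^m − 9·2^m = 2·5^{m+1} + 6·2^m = 2·5^{m+1} + 3·2^{m+1}.
Hence s[n] = 2·5^n + 3·2^n for every n ≥ 1, by induction.

s[n] = 2·5^n + 3·2^n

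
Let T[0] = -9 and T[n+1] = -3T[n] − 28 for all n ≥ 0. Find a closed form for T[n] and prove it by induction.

Claim: T[n] = -2·(-3)^n − 7.

Base case: T[0] = -9, and -2·(-3)^0 − 7 = -2 − 7 = -9.
Assume T[j] = -2·(-3)^j − 7 for some j ≥ 0.
Then T[j+1] = -3T[j] − 28 = -3·(-2·(-3)^j − 7) − 28 = 6·(-3)^j + 21 − 28 = -2·(-3)^{j+1} − 7.
This completes the inductive step, so T[n] = -2·(-3)^n − 7 for all n ≥ 0.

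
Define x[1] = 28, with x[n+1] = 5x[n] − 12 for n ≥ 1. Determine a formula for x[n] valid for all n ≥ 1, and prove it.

Claim: x[n] = 5^{n+1} + 3.

Base case: x[1] = 28, and 5^{1+1} + 3 = 25 + 3 = 28.
Assume x[r] = 5^{r+1} + 3 for some r ≥ 1.
Then x[r+1] = 5x[r] − 12 = 5·(5^{r+1} + 3) − 12 = 5^{r+2} + 15 − 12 = 5^{r+2} + 3.
By induction, x[n] = 5^{n+1} + 3 for all n ≥ 1.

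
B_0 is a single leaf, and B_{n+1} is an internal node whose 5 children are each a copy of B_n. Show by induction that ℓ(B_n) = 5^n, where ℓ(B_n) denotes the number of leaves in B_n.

Base case: ℓ(B_0) = 1, and 5^0 = 1.
Assume ℓ(B_j) = 5^j.
Then ℓ(B_{j+1}) = 5·ℓ(B_j) = 5·5^j = 5^{j+1}.
By induction, ℓ(B_n) = 5^n for all n ≥ 0.

ℓ(B_n) = 5^n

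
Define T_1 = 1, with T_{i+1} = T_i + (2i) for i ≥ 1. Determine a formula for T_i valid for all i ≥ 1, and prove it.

Claim: T_i = i^2 − i + 1.

Base case: T_1 = 1, and 1^2 − 1 + 1 = 1.
Assume T_m = m^2 − m + 1.
Then T_{m+1} = T_m + (2m) = (m^2 − m + 1) + (2m) = m^2 + m + 1,
and (m+1)^2 − (m+1) + 1 = m^2 + m + 1.
By induction, T_i = i^2 − i + 1 for all i ≥ 1.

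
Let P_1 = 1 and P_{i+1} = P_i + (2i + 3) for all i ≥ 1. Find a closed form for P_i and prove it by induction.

Claim: P_i = i^2 + 2i − 2.

Base case: P_1 = 1, and 1^2 + 2·1 − 2 = 1.
Assume P_k = k^2 + 2k − 2.
Then P_{k+1} = P_k + (2k + 3) = (k^2 + 2k − 2) + (2k + 3) = k^2 + 4k + 1,
and (k+1)^2 + 2·(k+1) − 2 = k^2 + 4k + 1.
This completes the inductive step, so P_i = i^2 + 2i − 2 for all i ≥ 1.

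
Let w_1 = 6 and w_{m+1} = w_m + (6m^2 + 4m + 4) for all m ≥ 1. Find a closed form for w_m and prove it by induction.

Claim: w_m = 2m^3 − m^2 + 3m + 2.

Base case: w_1 = 6, and 2·1^3 − 1^2 + 3·1 + 2 = 6.
Assume w_j = 2j^3 − j^2 + 3j + 2.
Then w_{j+1} = w_j + (6j^2 + 4j + 4) = (2j^3 − j^2 + 3j + 2) + (6j^2 + 4j + 4) = 2j^3 + 5j^2 + 7j + 6,
and 2·(j+1)^3 − (j+1)^2 + 3·(j+1) + 2 = 2j^3 + 5j^2 + 7j + 6.
Hence w_m = 2m^3 − m^2 + 3m + 2 for every m ≥ 1, by induction.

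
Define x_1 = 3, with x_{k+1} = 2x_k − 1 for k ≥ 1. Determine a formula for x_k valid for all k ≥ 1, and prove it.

Claim: x_k = 2^k + 1.

Base case: x_1 = 3, and 2^1 + 1 = 2 + 1 = 3.
Assume x_r = 2^r + 1 for some r ≥ 1.
Then x_{r+1} = 2x_r − 1 = 2·(2^r + 1) − 1 = 2^{r+1} + 2 − 1 = 2^{r+1} + 1.
This completes the inductive step, so x_k = 2^k + 1 for all k ≥ 1.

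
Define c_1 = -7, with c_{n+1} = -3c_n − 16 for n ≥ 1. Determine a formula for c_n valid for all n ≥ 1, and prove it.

Claim: c_n = (-3)^n − 4.

Base case: c_1 = -7, and (-3)^1 − 4 = -3 − 4 = -7.
Assume c_r = (-3)^r − 4 for some r ≥ 1.
Then c_{r+1} = -3c_r − 16 = -3·((-3)^r − 4) − 16 = -3·(-3)^r + 12 − 16 = (-3)^{r+1} − 4.
So the formula holds for r+1, and by induction c_n = (-3)^n − 4 for all n ≥ 1.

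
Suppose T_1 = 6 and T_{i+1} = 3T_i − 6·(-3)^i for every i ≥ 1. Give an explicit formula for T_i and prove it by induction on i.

Claim: T_i = 3·3^i + (-3)^i.

Base case: T_1 = 6, and 3·3^1 + (-3)^1 = 9 − 3 = 6.
Assume T_r = 3·3^r + (-3)^r for some r ≥ 1.
Then T_{r+1} = 3T_r − 6·(-3)^r = 3·(3·3^r + (-3)^r) − 6·(-3)^r = 3·3^{r+1} + 3·(-3)^r − 6·(-3)^r = 3·3^{r+1} − 3·(-3)^r = 3·3^{r+1} + (-3)^{r+1}.
This completes the inductive step, so T_i = 3·3^i + (-3)^i for all i ≥ 1.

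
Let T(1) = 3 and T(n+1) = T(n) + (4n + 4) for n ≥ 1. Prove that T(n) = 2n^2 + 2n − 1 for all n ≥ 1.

Base case: T(1) = 3, and 2·1^2 + 2·1 − 1 = 3.
Assume T(k) = 2k^2 + 2k − 1.
Then T(k+1) = T(k) + (4k + 4) = (2k^2 + 2k − 1) + (4k + 4) = 2k^2 + 6k + 3,
and 2·(k+1)^2 + 2·(k+1) − 1 = 2k^2 + 6k + 3.
Hence T(n) = 2n^2 + 2n − 1 for every n ≥ 1, by induction.

T(n) = 2n^2 + 2n − 1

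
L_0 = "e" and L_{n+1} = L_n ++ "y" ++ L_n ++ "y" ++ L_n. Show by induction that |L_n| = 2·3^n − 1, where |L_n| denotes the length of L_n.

Base case: |L_0| = 1, and 2·3^0 − 1 = 1.
Assume |L_m| = 2·3^m − 1.
Then |L_{m+1}| = 3|L_m| + 2 = 3(2·3^m − 1) + 2 = 2·3^{m+1} − 3 + 2 = 2·3^{m+1} − 1.
By induction, |L_n| = 2·3^n − 1 for all n ≥ 0.

|L_n| = 2·3^n − 1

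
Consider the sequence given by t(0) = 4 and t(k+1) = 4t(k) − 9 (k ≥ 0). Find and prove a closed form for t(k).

Claim: t(k) = 4^k + 3.

Base case: t(0) = 4, and 4^0 + 3 = 1 + 3 = 4.
Assume t(m) = 4^m + 3 for some m ≥ 0.
Then t(m+1) = 4t(m) − 9 = 4·(4^m + 3) − 9 = 4^{m+1} + 12 − 9 = 4^{m+1} + 3.
This completes the inductive step, so t(k) = 4^k + 3 for all k ≥ 0.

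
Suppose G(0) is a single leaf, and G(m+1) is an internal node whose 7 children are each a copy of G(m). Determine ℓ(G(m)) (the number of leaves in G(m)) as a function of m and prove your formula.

Claim: ℓ(G(m)) = 7^m.

Base case: ℓ(G(0)) = 1, and 7^0 = 1.
Assume ℓ(G(r)) = 7^r.
Then ℓ(G(r+1)) = 7·ℓ(G(r)) = 7·7^r = 7^{r+1}.
This completes the inductive step, so ℓ(G(m)) = 7^m for all m ≥ 0.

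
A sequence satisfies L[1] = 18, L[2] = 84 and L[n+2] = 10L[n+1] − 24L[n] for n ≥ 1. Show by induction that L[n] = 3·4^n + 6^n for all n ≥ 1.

Base cases: L[1] = 18 and 3·4^1 + 6^1 = 18; L[2] = 84 and 3·4^2 + 6^2 = 84.
Assume L[j] = 3·4^j + 6^j for all 1 ≤ j ≤ k, where k ≥ 2.
Then L[k+1] = 10L[k] − 24L[k−1] = 10·(3·4^k + 6^k) − 24·(3·4^{k−1} + 6^{k−1}) = 3·(10·4 − 24)4^{k−1} + (10·6 − 24)6^{k−1} = 48·4^{k−1} + 36·6^{k−1} = 3·4^{k+1} + 6^{k+1}.
By strong induction, L[n] = 3·4^n + 6^n for all n ≥ 1.

L[n] = 3·4^n + 6^n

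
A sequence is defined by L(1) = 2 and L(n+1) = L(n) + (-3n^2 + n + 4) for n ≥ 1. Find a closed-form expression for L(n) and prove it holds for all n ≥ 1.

Claim: L(n) = -n^3 + 2n^2 + 3n − 2.

Base case: L(1) = 2, and -1^3 + 2·1^2 + 3·1 − 2 = 2.
Assume L(j) = -j^3 + 2j^2 + 3j − 2.
Then L(j+1) = L(j) + (-3j^2 + j + 4) = (-j^3 + 2j^2 + 3j − 2) + (-3j^2 + j + 4) = -j^3 − j^2 + 4j + 2,
and -(j+1)^3 + 2·(j+1)^2 + 3·(j+1) − 2 = -j^3 − j^2 + 4j + 2.
By induction, L(n) = -n^3 + 2n^2 + 3n − 2 for all n ≥ 1.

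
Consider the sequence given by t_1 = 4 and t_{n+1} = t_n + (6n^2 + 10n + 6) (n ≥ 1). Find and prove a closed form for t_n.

Claim: t_n = 2n^3 + 2n^2 + 2n − 2.

Base case: t_1 = 4, and 2·1^3 + 2·1^2 + 2·1 − 2 = 4.
Assume t_j = 2j^3 + 2j^2 + 2j − 2.
Then t_{j+1} = t_j + (6j^2 + 10j + 6) = (2j^3 + 2j^2 + 2j − 2) + (6j^2 + 10j + 6) = 2j^3 + 8j^2 + 12j + 4,
and 2·(j+1)^3 + 2·(j+1)^2 + 2·(j+1) − 2 = 2j^3 + 8j^2 + 12j + 4.
This completes the inductive step, so t_n = 2n^3 + 2n^2 + 2n − 2 for all n ≥ 1.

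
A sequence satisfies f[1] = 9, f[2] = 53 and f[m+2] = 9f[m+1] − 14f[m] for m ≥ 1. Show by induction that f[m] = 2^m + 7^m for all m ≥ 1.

Base cases: f[1] = 9 and 2^1 + 7^1 = 9; f[2] = 53 and 2^2 + 7^2 = 53.
Assume f[j] = 2^j + 7^j for all 1 ≤ j ≤ r, where r ≥ 2.
Then f[r+1] = 9f[r] − 14f[r−1] = 9·(2^r + 7^r) − 14·(2^{r−1} + 7^{r−1}) = (9·2 − 14)2^{r−1} + (9·7 − 14)7^{r−1} = 4·2^{r−1} + 49·7^{r−1} = 2^{r+1} + 7^{r+1}.
Hence f[m] = 2^m + 7^m for every m ≥ 1, by strong induction.

f[m] = 2^m + 7^m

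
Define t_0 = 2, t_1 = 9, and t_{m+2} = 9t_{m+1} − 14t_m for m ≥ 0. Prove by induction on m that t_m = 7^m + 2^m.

Base cases: t_0 = 2 and 7^0 + 2^0 = 2; t_1 = 9 and 7^1 + 2^1 = 9.
Assume t_i = 7^i + 2^i for all 0 ≤ i ≤ j, where j ≥ 1.
Then t_{j+1} = 9t_j − 14t_{j−1} = 9·(7^j + 2^j) − 14·(7^{j−1} + 2^{j−1}) = (9·7 − 14)7^{j−1} + (9·2 − 14)2^{j−1} = 49·7^{j−1} + 4·2^{j−1} = 7^{j+1} + 2^{j+1}.
This completes the inductive step, so t_m = 7^m + 2^m for all m ≥ 0.

t_m = 7^m + 2^m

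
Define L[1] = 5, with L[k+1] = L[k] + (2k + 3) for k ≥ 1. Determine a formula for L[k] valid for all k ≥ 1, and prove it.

Claim: L[k] = k^2 + 2k + 2.

Base case: L[1] = 5, and 1^2 + 2·1 + 2 = 5.
Assume L[m] = m^2 + 2m + 2.
Then L[m+1] = L[m] + (2m + 3) = (m^2 + 2m + 2) + (2m + 3) = m^2 + 4m + 5,
and (m+1)^2 + 2·(m+1) + 2 = m^2 + 4m + 5.
Hence L[k] = k^2 + 2k + 2 for every k ≥ 1, by induction.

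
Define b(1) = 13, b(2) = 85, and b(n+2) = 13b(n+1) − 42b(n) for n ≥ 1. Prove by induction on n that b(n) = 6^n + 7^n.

Base cases: b(1) = 13 and 6^1 + 7^1 = 13; b(2) = 85 and 6^2 + 7^2 = 85.
Assume b(i) = 6^i + 7^i for all 1 ≤ i ≤ j, where j ≥ 2.
Then b(j+1) = 13b(j) − 42b(j−1) = 13·(6^j + 7^j) − 42·(6^{j−1} + 7^{j−1}) = (13·6 − 42)6^{j−1} + (13·7 − 42)7^{j−1} = 36·6^{j−1} + 49·7^{j−1} = 6^{j+1} + 7^{j+1}.
By strong induction, b(n) = 6^n + 7^n for all n ≥ 1.

b(n) = 6^n + 7^n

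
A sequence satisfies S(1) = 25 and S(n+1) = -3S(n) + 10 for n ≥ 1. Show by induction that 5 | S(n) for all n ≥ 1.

Base case: S(1) = 25 = 5·5, so 5 | S(1).
Assume 5 | S(j), so S(j) = 5t for some integer t.
Then S(j+1) = -3S(j) + 10 = -3·(5t) + 10 = 5(-3t + 2), so 5 | S(j+1).
This completes the inductive step, so 5 | S(n) for all n ≥ 1.

5 | S(n)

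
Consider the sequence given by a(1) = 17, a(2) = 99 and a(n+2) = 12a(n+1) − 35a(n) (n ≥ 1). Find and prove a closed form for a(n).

Claim: a(n) = 2·5^n + 7^n.

Base cases: a(1) = 17 and 2·5^1 + 7^1 = 17; a(2) = 99 and 2·5^2 + 7^2 = 99.
Assume a(j) = 2·5^j + 7^j for all 1 ≤ j ≤ k, where k ≥ 2.
Then a(k+1) = 12a(k) − 35a(k−1) = 12·(2·5^k + 7^k) − 35·(2·5^{k−1} + 7^{k−1}) = 2·(12·5 − 35)5^{k−1} + (12·7 − 35)7^{k−1} = 50·5^{k−1} + 49·7^{k−1} = 2·5^{k+1} + 7^{k+1}.
Hence a(n) = 2·5^n + 7^n for every n ≥ 1, by strong induction.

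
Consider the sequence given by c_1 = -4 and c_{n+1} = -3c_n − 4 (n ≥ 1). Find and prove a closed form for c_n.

Claim: c_n = (-3)^n − 1.

Base case: c_1 = -4, and (-3)^1 − 1 = -3 − 1 = -4.
Assume c_m = (-3)^m − 1 for some m ≥ 1.
Then c_{m+1} = -3c_m − 4 = -3·((-3)^m − 1) − 4 = -3·(-3)^m + 3 − 4 = (-3)^{m+1} − 1.
By induction, c_n = (-3)^n − 1 for all n ≥ 1.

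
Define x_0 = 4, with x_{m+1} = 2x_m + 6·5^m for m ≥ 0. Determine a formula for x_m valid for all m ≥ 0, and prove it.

Claim: x_m = 2·2^m + 2·5^m.

Base case: x_0 = 4, and 2·2^0 + 2·5^0 = 2 + 2 = 4.
Assume x_j = 2·2^j + 2·5^j for some j ≥ 0.
Then x_{j+1} = 2x_j + 6·5^j = 2·(2·2^j + 2·5^j) + 6·5^j = 2·2^{j+1} + 4·5^j + 6·5^j = 2·2^{j+1} + 10·5^j = 2·2^{j+1} + 2·5^{j+1}.
By induction, x_m = 2·2^m + 2·5^m for all m ≥ 0.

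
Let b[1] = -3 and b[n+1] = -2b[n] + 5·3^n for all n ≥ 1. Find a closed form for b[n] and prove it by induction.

Claim: b[n] = 3·(-2)^n + 3^n.

Base case: b[1] = -3, and 3·(-2)^1 + 3^1 = -6 + 3 = -3.
Assume b[j] = 3·(-2)^j + 3^j for some j ≥ 1.
Then b[j+1] = -2b[j] + 5·3^j = -2·(3·(-2)^j + 3^j) + 5·3^j = 3·(-2)^{j+1} − 2·3^j + 5·3^j = 3·(-2)^{j+1} + 3·3^j = 3·(-2)^{j+1} + 3^{j+1}.
So the formula holds for j+1, and by induction b[n] = 3·(-2)^n + 3^n for all n ≥ 1.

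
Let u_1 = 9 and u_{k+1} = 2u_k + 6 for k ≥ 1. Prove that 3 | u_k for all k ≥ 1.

Base case: u_1 = 9 = 3·3, so 3 | u_1.
Assume 3 | u_j, so u_j = 3t for some integer t.
Then u_{j+1} = 2u_j + 6 = 2·(3t) + 6 = 3(2t + 2), so 3 | u_{j+1}.
By induction, 3 | u_k for all k ≥ 1.

3 | u_k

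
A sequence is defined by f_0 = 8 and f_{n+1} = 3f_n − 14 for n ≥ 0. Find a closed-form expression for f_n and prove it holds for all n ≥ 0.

Claim: f_n = 3^n + 7.

Base case: f_0 = 8, and 3^0 + 7 = 1 + 7 = 8.
Assume f_j = 3^j + 7 for some j ≥ 0.
Then f_{j+1} = 3f_j − 14 = 3·(3^j + 7) − 14 = 3^{j+1} + 21 − 14 = 3^{j+1} + 7.
This completes the inductive step, so f_n = 3^n + 7 for all n ≥ 0.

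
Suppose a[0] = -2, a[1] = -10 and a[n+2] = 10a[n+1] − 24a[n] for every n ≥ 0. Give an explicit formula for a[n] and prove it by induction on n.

Claim: a[n] = -4^n − 6^n.

Base cases: a[0] = -2 and -4^0 − 6^0 = -2; a[1] = -10 and -4^1 − 6^1 = -10.
Assume a[j] = -4^j − 6^j for all 0 ≤ j ≤ m, where m ≥ 1.
Then a[m+1] = 10a[m] − 24a[m−1] = 10·(-4^m − 6^m) − 24·(-4^{m−1} − 6^{m−1}) = -(10·4 − 24)4^{m−1} − (10·6 − 24)6^{m−1} = -16·4^{m−1} − 36·6^{m−1} = -4^{m+1} − 6^{m+1}.
Hence a[n] = -4^n − 6^n for every n ≥ 0, by strong induction.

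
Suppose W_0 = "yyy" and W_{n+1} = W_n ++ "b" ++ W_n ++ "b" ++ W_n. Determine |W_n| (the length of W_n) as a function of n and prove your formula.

Claim: |W_n| = 4·3^n − 1.

Base case: |W_0| = 3, and 4·3^0 − 1 = 3.
Assume |W_k| = 4·3^k − 1.
Then |W_{k+1}| = 3|W_k| + 2 = 3(4·3^k − 1) + 2 = 4·3^{k+1} − 3 + 2 = 4·3^{k+1} − 1.
So the formula holds for k+1, and by induction |W_n| = 4·3^n − 1 for all n ≥ 0.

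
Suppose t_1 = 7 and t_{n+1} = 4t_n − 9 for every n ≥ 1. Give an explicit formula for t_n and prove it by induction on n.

Claim: t_n = 4^n + 3.

Base case: t_1 = 7, and 4^1 + 3 = 4 + 3 = 7.
Assume t_m = 4^m + 3 for some m ≥ 1.
Then t_{m+1} = 4t_m − 9 = 4·(4^m + 3) − 9 = 4^{m+1} + 12 − 9 = 4^{m+1} + 3.
By induction, t_n = 4^n + 3 for all n ≥ 1.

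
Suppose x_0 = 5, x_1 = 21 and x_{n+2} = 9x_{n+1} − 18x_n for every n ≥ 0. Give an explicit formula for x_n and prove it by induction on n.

Claim: x_n = 3·3^n + 2·6^n.

Base cases: x_0 = 5 and 3·3^0 + 2·6^0 = 5; x_1 = 21 and 3·3^1 + 2·6^1 = 21.
Assume x_i = 3·3^i + 2·6^i for all 0 ≤ i ≤ j, where j ≥ 1.
Then x_{j+1} = 9x_j − 18x_{j−1} = 9·(3·3^j + 2·6^j) − 18·(3·3^{j−1} + 2·6^{j−1}) = 3·(9·3 − 18)3^{j−1} + 2·(9·6 − 18)6^{j−1} = 27·3^{j−1} + 72·6^{j−1} = 3·3^{j+1} + 2·6^{j+1}.
Hence x_n = 3·3^n + 2·6^n for every n ≥ 0, by strong induction.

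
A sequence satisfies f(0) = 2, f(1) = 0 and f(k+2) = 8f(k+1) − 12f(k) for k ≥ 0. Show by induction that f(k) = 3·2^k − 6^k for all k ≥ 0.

Base cases: f(0) = 2 and 3·2^0 − 6^0 = 2; f(1) = 0 and 3·2^1 − 6^1 = 0.
Assume f(j) = 3·2^j − 6^j for all 0 ≤ j ≤ r, where r ≥ 1.
Then f(r+1) = 8f(r) − 12f(r−1) = 8·(3·2^r − 6^r) − 12·(3·2^{r−1} − 6^{r−1}) = 3·(8·2 − 12)2^{r−1} − (8·6 − 12)6^{r−1} = 12·2^{r−1} − 36·6^{r−1} = 3·2^{r+1} − 6^{r+1}.
By strong induction, f(k) = 3·2^k − 6^k for all k ≥ 0.

f(k) = 3·2^k − 6^k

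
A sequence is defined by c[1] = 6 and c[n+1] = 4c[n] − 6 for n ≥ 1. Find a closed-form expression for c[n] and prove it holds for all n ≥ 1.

Claim: c[n] = 4^n + 2.

Base case: c[1] = 6, and 4^1 + 2 = 4 + 2 = 6.
Assume c[k] = 4^k + 2 for some k ≥ 1.
Then c[k+1] = 4c[k] − 6 = 4·(4^k + 2) − 6 = 4^{k+1} + 8 − 6 = 4^{k+1} + 2.
By induction, c[n] = 4^n + 2 for all n ≥ 1.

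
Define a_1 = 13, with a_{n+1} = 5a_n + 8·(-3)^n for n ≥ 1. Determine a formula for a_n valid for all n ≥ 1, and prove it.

Claim: a_n = 2·5^n − (-3)^n.

Base case: a_1 = 13, and 2·5^1 − (-3)^1 = 10 + 3 = 13.
Assume a_r = 2·5^r − (-3)^r for some r ≥ 1.
Then a_{r+1} = 5a_r + 8·(-3)^r = 5·(2·5^r − (-3)^r) + 8·(-3)^r = 2·5^{r+1} − 5·(-3)^r + 8·(-3)^r = 2·5^{r+1} + 3·(-3)^r = 2·5^{r+1} − (-3)^{r+1}.
This completes the inductive step, so a_n = 2·5^n − (-3)^n for all n ≥ 1.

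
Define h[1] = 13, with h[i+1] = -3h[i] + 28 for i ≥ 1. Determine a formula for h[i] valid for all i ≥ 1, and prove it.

Claim: h[i] = -2·(-3)^i + 7.

Base case: h[1] = 13, and -2·(-3)^1 + 7 = 6 + 7 = 13.
Assume h[j] = -2·(-3)^j + 7 for some j ≥ 1.
Then h[j+1] = -3h[j] + 28 = -3·(-2·(-3)^j + 7) + 28 = 6·(-3)^j − 21 + 28 = -2·(-3)^{j+1} + 7.
This completes the inductive step, so h[i] = -2·(-3)^i + 7 for all i ≥ 1.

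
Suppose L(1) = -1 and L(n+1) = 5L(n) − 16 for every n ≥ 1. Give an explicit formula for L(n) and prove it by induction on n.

Claim: L(n) = -5^n + 4.

Base case: L(1) = -1, and -5^1 + 4 = -5 + 4 = -1.
Assume L(r) = -5^r + 4 for some r ≥ 1.
Then L(r+1) = 5L(r) − 16 = 5·(-5^r + 4) − 16 = -5^{r+1} + 20 − 16 = -5^{r+1} + 4.
This completes the inductive step, so L(n) = -5^n + 4 for all n ≥ 1.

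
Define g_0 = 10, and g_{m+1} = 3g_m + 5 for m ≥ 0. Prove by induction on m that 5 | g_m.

Base case: g_0 = 10 = 5·2, so 5 | g_0.
Assume 5 | g_r, so g_r = 5t for some integer t.
Then g_{r+1} = 3g_r + 5 = 3·(5t) + 5 = 5(3t + 1), so 5 | g_{r+1}.
Hence 5 | g_m for every m ≥ 0, by induction.

5 | g_m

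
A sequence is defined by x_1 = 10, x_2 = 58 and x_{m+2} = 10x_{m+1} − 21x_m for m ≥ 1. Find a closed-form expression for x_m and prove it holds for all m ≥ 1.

Claim: x_m = 7^m + 3^m.

Base cases: x_1 = 10 and 7^1 + 3^1 = 10; x_2 = 58 and 7^2 + 3^2 = 58.
Assume x_i = 7^i + 3^i for all 1 ≤ i ≤ j, where j ≥ 2.
Then x_{j+1} = 10x_j − 21x_{j−1} = 10·(7^j + 3^j) − 21·(7^{j−1} + 3^{j−1}) = (10·7 − 21)7^{j−1} + (10·3 − 21)3^{j−1} = 49·7^{j−1} + 9·3^{j−1} = 7^{j+1} + 3^{j+1}.
By strong induction, x_m = 7^m + 3^m for all m ≥ 1.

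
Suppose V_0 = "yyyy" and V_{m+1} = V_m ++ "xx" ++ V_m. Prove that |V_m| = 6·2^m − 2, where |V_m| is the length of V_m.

Base case: |V_0| = 4, and 6·2^0 − 2 = 4.
Assume |V_j| = 6·2^j − 2.
Then |V_{j+1}| = |V_j| + 2 + |V_j| = 2|V_j| + 2 = 2(6·2^j − 2) + 2 = 6·2^{j+1} − 4 + 2 = 6·2^{j+1} − 2.
So the formula holds for j+1, and by induction |V_m| = 6·2^m − 2 for all m ≥ 0.

|V_m| = 6·2^m − 2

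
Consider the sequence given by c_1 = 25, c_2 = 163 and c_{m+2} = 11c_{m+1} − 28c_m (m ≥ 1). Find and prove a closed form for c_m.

Claim: c_m = 3·7^m + 4^m.

Base cases: c_1 = 25 and 3·7^1 + 4^1 = 25; c_2 = 163 and 3·7^2 + 4^2 = 163.
Assume c_i = 3·7^i + 4^i for all 1 ≤ i ≤ j, where j ≥ 2.
Then c_{j+1} = 11c_j − 28c_{j−1} = 11·(3·7^j + 4^j) − 28·(3·7^{j−1} + 4^{j−1}) = 3·(11·7 − 28)7^{j−1} + (11·4 − 28)4^{j−1} = 147·7^{j−1} + 16·4^{j−1} = 3·7^{j+1} + 4^{j+1}.
This completes the inductive step, so c_m = 3·7^m + 4^m for all m ≥ 1.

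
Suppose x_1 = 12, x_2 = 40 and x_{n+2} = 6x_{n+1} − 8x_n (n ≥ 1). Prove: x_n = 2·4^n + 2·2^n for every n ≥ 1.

Base cases: x_1 = 12 and 2·4^1 + 2·2^1 = 12; x_2 = 40 and 2·4^2 + 2·2^2 = 40.
Assume x_j = 2·4^j + 2·2^j for all 1 ≤ j ≤ k, where k ≥ 2.
Then x_{k+1} = 6x_k − 8x_{k−1} = 6·(2·4^k + 2·2^k) − 8·(2·4^{k−1} + 2·2^{k−1}) = 2·(6·4 − 8)4^{k−1} + 2·(6·2 − 8)2^{k−1} = 32·4^{k−1} + 8·2^{k−1} = 2·4^{k+1} + 2·2^{k+1}.
This completes the inductive step, so x_n = 2·4^n + 2·2^n for all n ≥ 1.

x_n = 2·4^n + 2·2^n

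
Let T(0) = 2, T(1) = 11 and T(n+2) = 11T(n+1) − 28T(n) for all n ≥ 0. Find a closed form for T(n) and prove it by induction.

Claim: T(n) = 4^n + 7^n.

Base cases: T(0) = 2 and 4^0 + 7^0 = 2; T(1) = 11 and 4^1 + 7^1 = 11.
Assume T(j) = 4^j + 7^j for all 0 ≤ j ≤ r, where r ≥ 1.
Then T(r+1) = 11T(r) − 28T(r−1) = 11·(4^r + 7^r) − 28·(4^{r−1} + 7^{r−1}) = (11·4 − 28)4^{r−1} + (11·7 − 28)7^{r−1} = 16·4^{r−1} + 49·7^{r−1} = 4^{r+1} + 7^{r+1}.
So the formula holds for r+1, and by strong induction T(n) = 4^n + 7^n for all n ≥ 0.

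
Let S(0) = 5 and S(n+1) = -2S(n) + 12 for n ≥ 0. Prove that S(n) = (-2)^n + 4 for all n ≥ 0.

Base case: S(0) = 5, and (-2)^0 + 4 = 1 + 4 = 5.
Assume S(j) = (-2)^j + 4 for some j ≥ 0.
Then S(j+1) = -2S(j) + 12 = -2·((-2)^j + 4) + 12 = -2·(-2)^j − 8 + 12 = (-2)^{j+1} + 4.
By induction, S(n) = (-2)^n + 4 for all n ≥ 0.

S(n) = (-2)^n + 4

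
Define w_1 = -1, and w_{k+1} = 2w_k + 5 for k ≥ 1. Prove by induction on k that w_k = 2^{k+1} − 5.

Base case: w_1 = -1, and 2^{1+1} − 5 = 4 − 5 = -1.
Assume w_r = 2^{r+1} − 5 for some r ≥ 1.
Then w_{r+1} = 2w_r + 5 = 2·(2^{r+1} − 5) + 5 = 2^{r+2} − 10 + 5 = 2^{r+2} − 5.
Hence w_k = 2^{k+1} − 5 for every k ≥ 1, by induction.

w_k = 2^{k+1} − 5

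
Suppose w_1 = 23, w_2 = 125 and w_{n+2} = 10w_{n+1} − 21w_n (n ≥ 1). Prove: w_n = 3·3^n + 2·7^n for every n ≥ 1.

Base cases: w_1 = 23 and 3·3^1 + 2·7^1 = 23; w_2 = 125 and 3·3^2 + 2·7^2 = 125.
Assume w_j = 3·3^j + 2·7^j for all 1 ≤ j ≤ k, where k ≥ 2.
Then w_{k+1} = 10w_k − 21w_{k−1} = 10·(3·3^k + 2·7^k) − 21·(3·3^{k−1} + 2·7^{k−1}) = 3·(10·3 − 21)3^{k−1} + 2·(10·7 − 21)7^{k−1} = 27·3^{k−1} + 98·7^{k−1} = 3·3^{k+1} + 2·7^{k+1}.
Hence w_n = 3·3^n + 2·7^n for every n ≥ 1, by strong induction.

w_n = 3·3^n + 2·7^n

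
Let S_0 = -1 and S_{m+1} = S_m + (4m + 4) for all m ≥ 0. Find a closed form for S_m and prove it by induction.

Claim: S_m = 2m^2 + 2m − 1.

Base case: S_0 = -1, and 2·0^2 + 2·0 − 1 = -1.
Assume S_k = 2k^2 + 2k − 1.
Then S_{k+1} = S_k + (4k + 4) = (2k^2 + 2k − 1) + (4k + 4) = 2k^2 + 6k + 3,
and 2·(k+1)^2 + 2·(k+1) − 1 = 2k^2 + 6k + 3.
By induction, S_m = 2m^2 + 2m − 1 for all m ≥ 0.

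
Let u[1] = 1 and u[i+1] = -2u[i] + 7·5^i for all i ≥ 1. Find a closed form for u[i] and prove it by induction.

Claim: u[i] = 2·(-2)^i + 5^i.

Base case: u[1] = 1, and 2·(-2)^1 + 5^1 = -4 + 5 = 1.
Assume u[k] = 2·(-2)^k + 5^k for some k ≥ 1.
Then u[k+1] = -2u[k] + 7·5^k = -2·(2·(-2)^k + 5^k) + 7·5^k = 2·(-2)^{k+1} − 2·5^k + 7·5^k = 2·(-2)^{k+1} + 5·5^k = 2·(-2)^{k+1} + 5^{k+1}.
Hence u[i] = 2·(-2)^i + 5^i for every i ≥ 1, by induction.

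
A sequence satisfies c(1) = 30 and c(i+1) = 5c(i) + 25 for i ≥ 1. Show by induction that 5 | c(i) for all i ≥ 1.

Base case: c(1) = 30 = 5·6, so 5 | c(1).
Assume 5 | c(m), so c(m) = 5t for some integer t.
Then c(m+1) = 5c(m) + 25 = 5·(5t) + 25 = 5(5t + 5), so 5 | c(m+1).
Hence 5 | c(i) for every i ≥ 1, by induction.

5 | c(i)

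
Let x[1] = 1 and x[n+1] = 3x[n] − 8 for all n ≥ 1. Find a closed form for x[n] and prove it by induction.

Claim: x[n] = -3^n + 4.

Base case: x[1] = 1, and -3^1 + 4 = -3 + 4 = 1.
Assume x[r] = -3^r + 4 for some r ≥ 1.
Then x[r+1] = 3x[r] − 8 = 3·(-3^r + 4) − 8 = -3^{r+1} + 12 − 8 = -3^{r+1} + 4.
So the formula holds for r+1, and by induction x[n] = -3^n + 4 for all n ≥ 1.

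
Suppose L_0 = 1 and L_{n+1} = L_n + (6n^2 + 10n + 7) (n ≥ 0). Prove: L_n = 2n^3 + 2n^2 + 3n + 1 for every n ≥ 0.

Base case: L_0 = 1, and 2·0^3 + 2·0^2 + 3·0 + 1 = 1.
Assume L_m = 2m^3 + 2m^2 + 3m + 1.
Then L_{m+1} = L_m + (6m^2 + 10m + 7) = (2m^3 + 2m^2 + 3m + 1) + (6m^2 + 10m + 7) = 2m^3 + 8m^2 + 13m + 8,
and 2·(m+1)^3 + 2·(m+1)^2 + 3·(m+1) + 1 = 2m^3 + 8m^2 + 13m + 8.
By induction, L_n = 2n^3 + 2n^2 + 3n + 1 for all n ≥ 0.

L_n = 2n^3 + 2n^2 + 3n + 1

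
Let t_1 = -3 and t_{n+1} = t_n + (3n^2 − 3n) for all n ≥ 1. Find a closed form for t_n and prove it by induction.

Claim: t_n = n^3 − 3n^2 + 2n − 3.

Base case: t_1 = -3, and 1^3 − 3·1^2 + 2·1 − 3 = -3.
Assume t_m = m^3 − 3m^2 + 2m − 3.
Then t_{m+1} = t_m + (3m^2 − 3m) = (m^3 − 3m^2 + 2m − 3) + (3m^2 − 3m) = m^3 − m − 3,
and (m+1)^3 − 3·(m+1)^2 + 2·(m+1) − 3 = m^3 − m − 3.
Hence t_n = n^3 − 3n^2 + 2n − 3 for every n ≥ 1, by induction.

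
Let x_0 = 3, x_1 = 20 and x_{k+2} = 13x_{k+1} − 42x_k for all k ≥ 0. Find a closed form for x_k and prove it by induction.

Claim: x_k = 2·7^k + 6^k.

Base cases: x_0 = 3 and 2·7^0 + 6^0 = 3; x_1 = 20 and 2·7^1 + 6^1 = 20.
Assume x_i = 2·7^i + 6^i for all 0 ≤ i ≤ j, where j ≥ 1.
Then x_{j+1} = 13x_j − 42x_{j−1} = 13·(2·7^j + 6^j) − 42·(2·7^{j−1} + 6^{j−1}) = 2·(13·7 − 42)7^{j−1} + (13·6 − 42)6^{j−1} = 98·7^{j−1} + 36·6^{j−1} = 2·7^{j+1} + 6^{j+1}.
Hence x_k = 2·7^k + 6^k for every k ≥ 0, by strong induction.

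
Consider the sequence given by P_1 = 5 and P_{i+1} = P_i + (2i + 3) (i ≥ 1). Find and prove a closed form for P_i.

Claim: P_i = i^2 + 2i + 2.

Base case: P_1 = 5, and 1^2 + 2·1 + 2 = 5.
Assume P_m = m^2 + 2m + 2.
Then P_{m+1} = P_m + (2m + 3) = (m^2 + 2m + 2) + (2m + 3) = m^2 + 4m + 5,
and (m+1)^2 + 2·(m+1) + 2 = m^2 + 4m + 5.
This completes the inductive step, so P_i = i^2 + 2i + 2 for all i ≥ 1.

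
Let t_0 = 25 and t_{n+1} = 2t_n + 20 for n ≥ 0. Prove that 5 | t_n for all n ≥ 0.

Base case: t_0 = 25 = 5·5, so 5 | t_0.
Assume 5 | t_r, so t_r = 5s for some integer s.
Then t_{r+1} = 2t_r + 20 = 2·(5s) + 20 = 5(2s + 4), so 5 | t_{r+1}.
This completes the inductive step, so 5 | t_n for all n ≥ 0.

5 | t_n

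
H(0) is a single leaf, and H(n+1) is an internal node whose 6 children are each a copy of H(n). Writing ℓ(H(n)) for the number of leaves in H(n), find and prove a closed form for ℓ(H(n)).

Claim: ℓ(H(n)) = 6^n.

Base case: ℓ(H(0)) = 1, and 6^0 = 1.
Assume ℓ(H(m)) = 6^m.
Then ℓ(H(m+1)) = 6·ℓ(H(m)) = 6·6^m = 6^{m+1}.
This completes the inductive step, so ℓ(H(n)) = 6^n for all n ≥ 0.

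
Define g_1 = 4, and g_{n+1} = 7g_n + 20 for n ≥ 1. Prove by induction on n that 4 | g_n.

Base case: g_1 = 4 = 4·1, so 4 | g_1.
Assume 4 | g_m, so g_m = 4t for some integer t.
Then g_{m+1} = 7g_m + 20 = 7·(4t) + 20 = 4(7t + 5), so 4 | g_{m+1}.
By induction, 4 | g_n for all n ≥ 1.

4 | g_n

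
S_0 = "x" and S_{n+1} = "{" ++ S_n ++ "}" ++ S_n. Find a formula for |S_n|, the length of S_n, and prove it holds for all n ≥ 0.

Claim: |S_n| = 3·2^n − 2.

Base case: |S_0| = 1, and 3·2^0 − 2 = 1.
Assume |S_k| = 3·2^k − 2.
Then |S_{k+1}| = 1 + |S_k| + 1 + |S_k| = 2|S_k| + 2 = 2(3·2^k − 2) + 2 = 3·2^{k+1} − 4 + 2 = 3·2^{k+1} − 2.
This completes the inductive step, so |S_n| = 3·2^n − 2 for all n ≥ 0.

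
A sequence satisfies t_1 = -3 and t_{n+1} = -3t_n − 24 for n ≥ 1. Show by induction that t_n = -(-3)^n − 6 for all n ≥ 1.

Base case: t_1 = -3, and -(-3)^1 − 6 = 3 − 6 = -3.
Assume t_m = -(-3)^m − 6 for some m ≥ 1.
Then t_{m+1} = -3t_m − 24 = -3·(-(-3)^m − 6) − 24 = 3·(-3)^m + 18 − 24 = -(-3)^{m+1} − 6.
Hence t_n = -(-3)^n − 6 for every n ≥ 1, by induction.

t_n = -(-3)^n − 6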